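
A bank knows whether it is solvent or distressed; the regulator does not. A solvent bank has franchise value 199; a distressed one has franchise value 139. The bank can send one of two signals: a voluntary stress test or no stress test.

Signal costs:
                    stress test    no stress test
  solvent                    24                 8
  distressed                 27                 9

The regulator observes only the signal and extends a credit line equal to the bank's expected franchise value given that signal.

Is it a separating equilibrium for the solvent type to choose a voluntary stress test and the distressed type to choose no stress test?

No

If types separate, stress test earns payment 199 and no stress test earns 139.
Solvent: stress test gives 199 − 24 = 175; no stress test gives 139 − 8 = 131. No deviation. ✓
Distressed: no stress test gives 139 − 9 = 130; stress test gives 199 − 27 = 172. Would deviate. ✗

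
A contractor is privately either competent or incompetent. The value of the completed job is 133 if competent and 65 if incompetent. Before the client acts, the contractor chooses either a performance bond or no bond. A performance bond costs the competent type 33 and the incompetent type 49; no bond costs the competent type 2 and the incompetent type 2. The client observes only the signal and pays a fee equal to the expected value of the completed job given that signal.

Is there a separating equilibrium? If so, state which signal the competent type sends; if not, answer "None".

None

Try competent → bond, incompetent → no bond:
  If types separate, bond earns payment 133 and no bond earns 65.
  Competent: bond gives 133 − 33 = 100; no bond gives 65 − 2 = 63. No deviation. ✓
  Incompetent: no bond gives 65 − 2 = 63; bond gives 133 − 49 = 84. Would deviate. ✗
Try competent → no bond, incompetent → bond:
  If types separate, no bond earns payment 133 and bond earns 65.
  Competent: no bond gives 133 − 2 = 131; bond gives 65 − 33 = 32. No deviation. ✓
  Incompetent: bond gives 65 − 49 = 16; no bond gives 133 − 2 = 131. Would deviate. ✗
Neither assignment is incentive-compatible.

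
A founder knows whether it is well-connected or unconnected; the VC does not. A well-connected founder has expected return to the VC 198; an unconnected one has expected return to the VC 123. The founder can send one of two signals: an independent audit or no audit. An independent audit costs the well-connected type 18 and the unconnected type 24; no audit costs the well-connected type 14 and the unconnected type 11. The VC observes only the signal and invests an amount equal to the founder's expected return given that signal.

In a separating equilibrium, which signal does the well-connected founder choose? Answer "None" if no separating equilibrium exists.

Try well-connected → audit, unconnected → no audit:
  Under separation the VC infers type exactly: audit → well-connected (pays 198), no audit → unconnected (pays 123).
  Well-connected: audit gives 198 − 18 = 180; no audit gives 123 − 14 = 109. No deviation. ✓
  Unconnected: no audit gives 123 − 11 = 112; audit gives 198 − 24 = 174. Would deviate. ✗
Try well-connected → no audit, unconnected → audit:
  Under separation the VC infers type exactly: no audit → well-connected (pays 198), audit → unconnected (pays 123).
  Well-connected: no audit gives 198 − 14 = 184; audit gives 123 − 18 = 105. No deviation. ✓
  Unconnected: audit gives 123 − 24 = 99; no audit gives 198 − 11 = 187. Would deviate. ✗
Neither assignment is incentive-compatible.

None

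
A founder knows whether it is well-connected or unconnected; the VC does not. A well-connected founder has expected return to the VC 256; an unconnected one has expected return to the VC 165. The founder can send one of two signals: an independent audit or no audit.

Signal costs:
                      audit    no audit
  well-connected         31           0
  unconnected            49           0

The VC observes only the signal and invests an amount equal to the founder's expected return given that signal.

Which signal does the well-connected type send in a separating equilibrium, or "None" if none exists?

Try well-connected → audit, unconnected → no audit:
  If types separate, audit earns payment 256 and no audit earns 165.
  Well-connected: audit gives 256 − 31 = 225; no audit gives 165 − 0 = 165. No deviation. ✓
  Unconnected: no audit gives 165 − 0 = 165; audit gives 256 − 49 = 207. Would deviate. ✗
Try well-connected → no audit, unconnected → audit:
  If types separate, no audit earns payment 256 and audit earns 165.
  Well-connected: no audit gives 256 − 0 = 256; audit gives 165 − 31 = 134. No deviation. ✓
  Unconnected: audit gives 165 − 49 = 116; no audit gives 256 − 0 = 256. Would deviate. ✗
Neither assignment is incentive-compatible.

None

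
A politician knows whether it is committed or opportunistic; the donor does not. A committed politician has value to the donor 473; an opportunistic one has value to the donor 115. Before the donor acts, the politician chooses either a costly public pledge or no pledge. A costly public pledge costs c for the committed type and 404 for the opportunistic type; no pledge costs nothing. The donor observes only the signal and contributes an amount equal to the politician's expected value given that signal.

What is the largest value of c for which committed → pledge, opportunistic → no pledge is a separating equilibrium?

Under separation: pledge → committed (pays 473); no pledge → opportunistic (pays 115).
Opportunistic: 115 − 0 = 115 ≥ 473 − 404 = 69. Holds regardless of c. ✓
Committed: 473 − c ≥ 115 − 0, so c ≤ 473 − 115 = 358.

358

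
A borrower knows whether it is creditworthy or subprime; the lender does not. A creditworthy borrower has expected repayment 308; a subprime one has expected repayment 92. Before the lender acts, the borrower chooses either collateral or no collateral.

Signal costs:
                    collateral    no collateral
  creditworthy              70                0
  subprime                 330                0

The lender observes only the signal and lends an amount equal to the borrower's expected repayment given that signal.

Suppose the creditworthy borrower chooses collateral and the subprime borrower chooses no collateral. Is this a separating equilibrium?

Yes

Under separation the lender infers type exactly: collateral → creditworthy (pays 308), no collateral → subprime (pays 92).
Creditworthy: collateral gives 308 − 70 = 238; no collateral gives 92 − 0 = 92. No deviation. ✓
Subprime: no collateral gives 92 − 0 = 92; collateral gives 308 − 330 = -22. No deviation. ✓
Neither type gains from mimicking the other.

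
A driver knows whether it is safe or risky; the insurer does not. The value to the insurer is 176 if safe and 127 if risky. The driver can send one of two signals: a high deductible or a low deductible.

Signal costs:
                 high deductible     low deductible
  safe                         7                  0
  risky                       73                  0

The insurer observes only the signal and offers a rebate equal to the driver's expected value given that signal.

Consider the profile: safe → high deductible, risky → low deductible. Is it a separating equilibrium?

Yes

If types separate, high deductible earns payment 176 and low deductible earns 127.
Safe: high deductible gives 176 − 7 = 169; low deductible gives 127 − 0 = 127. No deviation. ✓
Risky: low deductible gives 127 − 0 = 127; high deductible gives 176 − 73 = 103. No deviation. ✓
Neither type gains from mimicking the other.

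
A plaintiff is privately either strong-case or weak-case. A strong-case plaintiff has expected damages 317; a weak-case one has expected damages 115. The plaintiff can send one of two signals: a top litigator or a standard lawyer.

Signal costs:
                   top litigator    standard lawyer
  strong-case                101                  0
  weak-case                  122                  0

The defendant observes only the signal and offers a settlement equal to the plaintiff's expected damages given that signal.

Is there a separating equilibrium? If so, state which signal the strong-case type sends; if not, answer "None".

Try strong-case → top litigator, weak-case → standard lawyer:
  Under separation the defendant infers type exactly: top litigator → strong-case (pays 317), standard lawyer → weak-case (pays 115).
  Strong-case: top litigator gives 317 − 101 = 216; standard lawyer gives 115 − 0 = 115. No deviation. ✓
  Weak-case: standard lawyer gives 115 − 0 = 115; top litigator gives 317 − 122 = 195. Would deviate. ✗
Try strong-case → standard lawyer, weak-case → top litigator:
  Under separation the defendant infers type exactly: standard lawyer → strong-case (pays 317), top litigator → weak-case (pays 115).
  Strong-case: standard lawyer gives 317 − 0 = 317; top litigator gives 115 − 101 = 14. No deviation. ✓
  Weak-case: top litigator gives 115 − 122 = -7; standard lawyer gives 317 − 0 = 317. Would deviate. ✗
Neither assignment is incentive-compatible.

None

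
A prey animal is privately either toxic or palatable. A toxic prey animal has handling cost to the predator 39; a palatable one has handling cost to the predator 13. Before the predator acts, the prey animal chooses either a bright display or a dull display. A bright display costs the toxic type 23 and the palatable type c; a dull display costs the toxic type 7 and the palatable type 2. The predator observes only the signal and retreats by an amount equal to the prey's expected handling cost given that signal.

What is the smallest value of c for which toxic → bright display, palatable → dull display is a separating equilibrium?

28

Under separation: bright display → toxic (pays 39); dull display → palatable (pays 13).
Toxic: 39 − 23 = 16 ≥ 13 − 7 = 6. Holds regardless of c. ✓
Palatable: 13 − 2 ≥ 39 − c, so c ≥ 39 − 11 = 28.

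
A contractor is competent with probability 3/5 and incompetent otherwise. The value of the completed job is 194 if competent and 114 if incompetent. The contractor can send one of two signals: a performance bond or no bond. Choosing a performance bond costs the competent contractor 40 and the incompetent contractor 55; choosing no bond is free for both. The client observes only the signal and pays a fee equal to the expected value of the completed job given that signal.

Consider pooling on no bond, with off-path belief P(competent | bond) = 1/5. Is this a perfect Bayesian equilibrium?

Yes

At the pooled signal (no bond) the client holds the prior 3/5 and pays 3/5·194 + 2/5·114 = 162. Off-path (bond) belief 1/5 gives 1/5·194 + 4/5·114 = 130.
Competent: no bond gives 162 − 0 = 162; bond gives 130 − 40 = 90. Stays. ✓
Incompetent: no bond gives 162 − 0 = 162; bond gives 130 − 55 = 75. Stays. ✓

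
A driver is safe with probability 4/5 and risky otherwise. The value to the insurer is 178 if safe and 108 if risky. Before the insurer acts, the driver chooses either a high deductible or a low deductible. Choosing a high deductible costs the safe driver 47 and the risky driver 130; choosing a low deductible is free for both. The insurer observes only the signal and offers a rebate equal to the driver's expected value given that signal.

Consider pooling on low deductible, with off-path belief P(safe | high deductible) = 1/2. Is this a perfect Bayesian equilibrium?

At the pooled signal (low deductible) the insurer holds the prior 4/5 and pays 4/5·178 + 1/5·108 = 164. Off-path (high deductible) belief 1/2 gives 1/2·178 + 1/2·108 = 143.
Safe: low deductible gives 164 − 0 = 164; high deductible gives 143 − 47 = 96. Stays. ✓
Risky: low deductible gives 164 − 0 = 164; high deductible gives 143 − 130 = 13. Stays. ✓

Yes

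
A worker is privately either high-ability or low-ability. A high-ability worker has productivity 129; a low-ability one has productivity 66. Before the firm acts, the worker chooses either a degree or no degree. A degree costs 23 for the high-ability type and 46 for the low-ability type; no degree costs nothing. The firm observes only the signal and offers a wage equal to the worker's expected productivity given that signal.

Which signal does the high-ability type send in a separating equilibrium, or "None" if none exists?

None

Try high-ability → degree, low-ability → no degree:
  Under separation the firm infers type exactly: degree → high-ability (pays 129), no degree → low-ability (pays 66).
  High-ability: degree gives 129 − 23 = 106; no degree gives 66 − 0 = 66. No deviation. ✓
  Low-ability: no degree gives 66 − 0 = 66; degree gives 129 − 46 = 83. Would deviate. ✗
Try high-ability → no degree, low-ability → degree:
  Under separation the firm infers type exactly: no degree → high-ability (pays 129), degree → low-ability (pays 66).
  High-ability: no degree gives 129 − 0 = 129; degree gives 66 − 23 = 43. No deviation. ✓
  Low-ability: degree gives 66 − 46 = 20; no degree gives 129 − 0 = 129. Would deviate. ✗
Neither assignment is incentive-compatible.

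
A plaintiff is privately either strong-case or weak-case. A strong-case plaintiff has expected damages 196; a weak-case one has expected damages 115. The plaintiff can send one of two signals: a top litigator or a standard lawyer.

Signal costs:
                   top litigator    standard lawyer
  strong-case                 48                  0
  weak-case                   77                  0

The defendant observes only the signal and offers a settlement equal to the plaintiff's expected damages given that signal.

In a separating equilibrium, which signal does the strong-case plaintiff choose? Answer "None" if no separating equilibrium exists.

None

Try strong-case → top litigator, weak-case → standard lawyer:
  If types separate, top litigator earns payment 196 and standard lawyer earns 115.
  Strong-case: top litigator gives 196 − 48 = 148; standard lawyer gives 115 − 0 = 115. No deviation. ✓
  Weak-case: standard lawyer gives 115 − 0 = 115; top litigator gives 196 − 77 = 119. Would deviate. ✗
Try strong-case → standard lawyer, weak-case → top litigator:
  If types separate, standard lawyer earns payment 196 and top litigator earns 115.
  Strong-case: standard lawyer gives 196 − 0 = 196; top litigator gives 115 − 48 = 67. No deviation. ✓
  Weak-case: top litigator gives 115 − 77 = 38; standard lawyer gives 196 − 0 = 196. Would deviate. ✗
Neither assignment is incentive-compatible.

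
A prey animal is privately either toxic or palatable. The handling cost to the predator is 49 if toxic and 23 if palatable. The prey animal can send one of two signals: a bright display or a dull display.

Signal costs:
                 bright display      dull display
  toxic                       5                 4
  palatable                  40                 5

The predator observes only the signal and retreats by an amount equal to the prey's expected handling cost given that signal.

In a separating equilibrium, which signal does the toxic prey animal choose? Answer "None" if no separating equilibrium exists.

Try toxic → bright display, palatable → dull display:
  Under separation the predator infers type exactly: bright display → toxic (pays 49), dull display → palatable (pays 23).
  Toxic: bright display gives 49 − 5 = 44; dull display gives 23 − 4 = 19. No deviation. ✓
  Palatable: dull display gives 23 − 5 = 18; bright display gives 49 − 40 = 9. No deviation. ✓
Both hold — the toxic type sends bright display.

bright display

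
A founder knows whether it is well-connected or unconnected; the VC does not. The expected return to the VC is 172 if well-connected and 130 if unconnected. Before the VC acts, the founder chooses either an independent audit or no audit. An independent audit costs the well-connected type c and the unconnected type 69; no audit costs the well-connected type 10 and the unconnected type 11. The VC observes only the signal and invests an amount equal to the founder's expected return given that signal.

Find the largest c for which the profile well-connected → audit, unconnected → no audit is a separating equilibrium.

52

Under separation: audit → well-connected (pays 172); no audit → unconnected (pays 130).
Unconnected: 130 − 11 = 119 ≥ 172 − 69 = 103. Holds regardless of c. ✓
Well-connected: 172 − c ≥ 130 − 10, so c ≤ 172 − 120 = 52.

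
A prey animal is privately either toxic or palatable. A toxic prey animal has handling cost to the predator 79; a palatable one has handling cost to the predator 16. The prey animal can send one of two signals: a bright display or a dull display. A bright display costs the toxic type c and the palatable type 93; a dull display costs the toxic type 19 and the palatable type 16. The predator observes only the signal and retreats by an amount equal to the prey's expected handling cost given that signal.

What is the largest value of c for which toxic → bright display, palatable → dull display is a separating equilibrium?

82

Under separation: bright display → toxic (pays 79); dull display → palatable (pays 16).
Palatable: 16 − 16 = 0 ≥ 79 − 93 = -14. Holds regardless of c. ✓
Toxic: 79 − c ≥ 16 − 19, so c ≤ 79 − -3 = 82.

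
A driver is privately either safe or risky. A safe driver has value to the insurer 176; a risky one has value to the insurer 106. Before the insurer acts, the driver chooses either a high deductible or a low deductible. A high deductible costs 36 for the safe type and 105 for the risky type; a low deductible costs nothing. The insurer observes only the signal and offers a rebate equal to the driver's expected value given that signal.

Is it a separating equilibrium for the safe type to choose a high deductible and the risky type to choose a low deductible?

If types separate, high deductible earns payment 176 and low deductible earns 106.
Safe: high deductible gives 176 − 36 = 140; low deductible gives 106 − 0 = 106. No deviation. ✓
Risky: low deductible gives 106 − 0 = 106; high deductible gives 176 − 105 = 71. No deviation. ✓
Neither type gains from mimicking the other.

Yes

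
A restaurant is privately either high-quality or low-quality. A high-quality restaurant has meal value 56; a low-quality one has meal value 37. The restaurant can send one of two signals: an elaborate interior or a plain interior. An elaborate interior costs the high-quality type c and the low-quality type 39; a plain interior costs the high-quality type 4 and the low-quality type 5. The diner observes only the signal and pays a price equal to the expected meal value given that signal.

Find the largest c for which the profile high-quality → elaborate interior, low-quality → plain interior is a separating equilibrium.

Under separation: elaborate interior → high-quality (pays 56); plain interior → low-quality (pays 37).
Low-quality: 37 − 5 = 32 ≥ 56 − 39 = 17. Holds regardless of c. ✓
High-quality: 56 − c ≥ 37 − 4, so c ≤ 56 − 33 = 23.

23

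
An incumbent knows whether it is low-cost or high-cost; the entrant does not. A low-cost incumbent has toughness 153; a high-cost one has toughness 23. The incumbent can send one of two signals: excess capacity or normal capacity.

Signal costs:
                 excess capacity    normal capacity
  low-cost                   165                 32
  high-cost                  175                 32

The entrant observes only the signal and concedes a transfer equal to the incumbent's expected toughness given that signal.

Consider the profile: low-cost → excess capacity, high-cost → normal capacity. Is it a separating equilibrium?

No

Under separation the entrant infers type exactly: excess capacity → low-cost (pays 153), normal capacity → high-cost (pays 23).
Low-cost: excess capacity gives 153 − 165 = -12; normal capacity gives 23 − 32 = -9. Would deviate. ✗
High-cost: normal capacity gives 23 − 32 = -9; excess capacity gives 153 − 175 = -22. No deviation. ✓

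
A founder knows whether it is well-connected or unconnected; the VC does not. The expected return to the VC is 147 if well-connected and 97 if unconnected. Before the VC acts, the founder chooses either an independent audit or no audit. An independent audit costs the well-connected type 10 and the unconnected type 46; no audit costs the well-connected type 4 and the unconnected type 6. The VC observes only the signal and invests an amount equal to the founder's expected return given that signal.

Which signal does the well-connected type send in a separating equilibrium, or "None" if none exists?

None

Try well-connected → audit, unconnected → no audit:
  If types separate, audit earns payment 147 and no audit earns 97.
  Well-connected: audit gives 147 − 10 = 137; no audit gives 97 − 4 = 93. No deviation. ✓
  Unconnected: no audit gives 97 − 6 = 91; audit gives 147 − 46 = 101. Would deviate. ✗
Try well-connected → no audit, unconnected → audit:
  If types separate, no audit earns payment 147 and audit earns 97.
  Well-connected: no audit gives 147 − 4 = 143; audit gives 97 − 10 = 87. No deviation. ✓
  Unconnected: audit gives 97 − 46 = 51; no audit gives 147 − 6 = 141. Would deviate. ✗
Neither assignment is incentive-compatible.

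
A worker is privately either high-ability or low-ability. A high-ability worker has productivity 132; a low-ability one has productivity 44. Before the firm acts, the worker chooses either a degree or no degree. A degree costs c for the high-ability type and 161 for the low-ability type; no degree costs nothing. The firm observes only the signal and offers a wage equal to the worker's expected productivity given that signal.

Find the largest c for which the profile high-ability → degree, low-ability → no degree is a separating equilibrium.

88

Under separation: degree → high-ability (pays 132); no degree → low-ability (pays 44).
Low-ability: 44 − 0 = 44 ≥ 132 − 161 = -29. Holds regardless of c. ✓
High-ability: 132 − c ≥ 44 − 0, so c ≤ 132 − 44 = 88.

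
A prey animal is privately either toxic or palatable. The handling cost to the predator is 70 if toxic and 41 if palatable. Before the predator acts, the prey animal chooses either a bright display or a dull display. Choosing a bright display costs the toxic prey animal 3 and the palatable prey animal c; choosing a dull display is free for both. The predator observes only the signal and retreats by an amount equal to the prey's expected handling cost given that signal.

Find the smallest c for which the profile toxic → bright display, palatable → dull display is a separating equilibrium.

29

Under separation: bright display → toxic (pays 70); dull display → palatable (pays 41).
Toxic: 70 − 3 = 67 ≥ 41 − 0 = 41. Holds regardless of c. ✓
Palatable: 41 − 0 ≥ 70 − c, so c ≥ 70 − 41 = 29.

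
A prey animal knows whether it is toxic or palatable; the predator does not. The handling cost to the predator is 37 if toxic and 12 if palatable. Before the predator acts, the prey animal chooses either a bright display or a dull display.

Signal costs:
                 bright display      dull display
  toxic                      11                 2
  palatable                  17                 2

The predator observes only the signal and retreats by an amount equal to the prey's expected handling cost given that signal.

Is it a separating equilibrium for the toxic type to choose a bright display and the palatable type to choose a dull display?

No

If types separate, bright display earns payment 37 and dull display earns 12.
Toxic: bright display gives 37 − 11 = 26; dull display gives 12 − 2 = 10. No deviation. ✓
Palatable: dull display gives 12 − 2 = 10; bright display gives 37 − 17 = 20. Would deviate. ✗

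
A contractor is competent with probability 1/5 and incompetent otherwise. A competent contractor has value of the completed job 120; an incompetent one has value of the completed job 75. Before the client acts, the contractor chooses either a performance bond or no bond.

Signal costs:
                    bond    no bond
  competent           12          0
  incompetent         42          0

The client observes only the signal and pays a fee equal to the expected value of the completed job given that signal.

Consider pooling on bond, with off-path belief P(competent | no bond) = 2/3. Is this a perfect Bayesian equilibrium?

No

At the pooled signal (bond) the client holds the prior 1/5 and pays 1/5·120 + 4/5·75 = 84. Off-path (no bond) belief 2/3 gives 2/3·120 + 1/3·75 = 105.
Competent: bond gives 84 − 12 = 72; no bond gives 105 − 0 = 105. Deviates. ✗
Incompetent: bond gives 84 − 42 = 42; no bond gives 105 − 0 = 105. Deviates. ✗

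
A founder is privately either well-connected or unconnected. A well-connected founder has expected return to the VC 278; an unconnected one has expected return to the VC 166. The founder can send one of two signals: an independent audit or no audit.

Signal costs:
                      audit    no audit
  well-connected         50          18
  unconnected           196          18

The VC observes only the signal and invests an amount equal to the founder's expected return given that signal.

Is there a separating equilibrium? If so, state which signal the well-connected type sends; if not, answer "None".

Try well-connected → audit, unconnected → no audit:
  If types separate, audit earns payment 278 and no audit earns 166.
  Well-connected: audit gives 278 − 50 = 228; no audit gives 166 − 18 = 148. No deviation. ✓
  Unconnected: no audit gives 166 − 18 = 148; audit gives 278 − 196 = 82. No deviation. ✓
Both hold — the well-connected type sends audit.

audit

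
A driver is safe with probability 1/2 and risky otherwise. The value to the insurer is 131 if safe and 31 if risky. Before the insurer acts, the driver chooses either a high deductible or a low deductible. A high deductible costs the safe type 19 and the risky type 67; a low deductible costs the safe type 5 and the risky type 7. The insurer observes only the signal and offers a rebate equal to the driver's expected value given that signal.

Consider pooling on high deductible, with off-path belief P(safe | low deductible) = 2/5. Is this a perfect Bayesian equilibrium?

No

At the pooled signal (high deductible) the insurer holds the prior 1/2 and pays 1/2·131 + 1/2·31 = 81. Off-path (low deductible) belief 2/5 gives 2/5·131 + 3/5·31 = 71.
Safe: high deductible gives 81 − 19 = 62; low deductible gives 71 − 5 = 66. Deviates. ✗
Risky: high deductible gives 81 − 67 = 14; low deductible gives 71 − 7 = 64. Deviates. ✗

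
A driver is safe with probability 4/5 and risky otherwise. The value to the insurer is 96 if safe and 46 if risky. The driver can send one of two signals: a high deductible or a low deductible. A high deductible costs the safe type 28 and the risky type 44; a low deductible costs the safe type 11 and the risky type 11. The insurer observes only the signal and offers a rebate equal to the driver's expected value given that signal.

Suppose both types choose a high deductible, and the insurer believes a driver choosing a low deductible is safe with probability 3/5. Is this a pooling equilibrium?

At the pooled signal (high deductible) the insurer holds the prior 4/5 and pays 4/5·96 + 1/5·46 = 86. Off-path (low deductible) belief 3/5 gives 3/5·96 + 2/5·46 = 76.
Safe: high deductible gives 86 − 28 = 58; low deductible gives 76 − 11 = 65. Deviates. ✗
Risky: high deductible gives 86 − 44 = 42; low deductible gives 76 − 11 = 65. Deviates. ✗

No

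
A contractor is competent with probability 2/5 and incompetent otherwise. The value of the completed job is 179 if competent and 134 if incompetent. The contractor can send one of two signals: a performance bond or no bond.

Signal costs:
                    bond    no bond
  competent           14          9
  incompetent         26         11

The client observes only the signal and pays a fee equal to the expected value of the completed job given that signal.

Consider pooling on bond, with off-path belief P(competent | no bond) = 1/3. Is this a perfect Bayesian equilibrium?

At the pooled signal (bond) the client holds the prior 2/5 and pays 2/5·179 + 3/5·134 = 152. Off-path (no bond) belief 1/3 gives 1/3·179 + 2/3·134 = 149.
Competent: bond gives 152 − 14 = 138; no bond gives 149 − 9 = 140. Deviates. ✗
Incompetent: bond gives 152 − 26 = 126; no bond gives 149 − 11 = 138. Deviates. ✗

No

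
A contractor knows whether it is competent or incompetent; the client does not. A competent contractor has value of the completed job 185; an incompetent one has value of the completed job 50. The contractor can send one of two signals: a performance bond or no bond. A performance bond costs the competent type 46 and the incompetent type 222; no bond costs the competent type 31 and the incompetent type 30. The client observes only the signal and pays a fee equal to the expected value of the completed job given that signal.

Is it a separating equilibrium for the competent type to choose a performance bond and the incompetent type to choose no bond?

Yes

If types separate, bond earns payment 185 and no bond earns 50.
Competent: bond gives 185 − 46 = 139; no bond gives 50 − 31 = 19. No deviation. ✓
Incompetent: no bond gives 50 − 30 = 20; bond gives 185 − 222 = -37. No deviation. ✓
Neither type gains from mimicking the other.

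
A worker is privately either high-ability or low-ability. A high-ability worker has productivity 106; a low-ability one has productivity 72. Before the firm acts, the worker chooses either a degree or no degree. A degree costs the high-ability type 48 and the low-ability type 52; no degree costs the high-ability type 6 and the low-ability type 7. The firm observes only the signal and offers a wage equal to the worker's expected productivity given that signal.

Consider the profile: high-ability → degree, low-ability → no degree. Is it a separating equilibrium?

Under separation the firm infers type exactly: degree → high-ability (pays 106), no degree → low-ability (pays 72).
High-ability: degree gives 106 − 48 = 58; no degree gives 72 − 6 = 66. Would deviate. ✗
Low-ability: no degree gives 72 − 7 = 65; degree gives 106 − 52 = 54. No deviation. ✓

No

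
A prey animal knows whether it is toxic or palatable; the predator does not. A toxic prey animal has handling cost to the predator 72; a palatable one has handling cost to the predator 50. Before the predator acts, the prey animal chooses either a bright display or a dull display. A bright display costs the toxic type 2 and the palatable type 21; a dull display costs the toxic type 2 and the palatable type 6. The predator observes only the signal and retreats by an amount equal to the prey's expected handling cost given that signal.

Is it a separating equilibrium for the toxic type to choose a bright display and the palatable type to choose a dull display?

Under separation the predator infers type exactly: bright display → toxic (pays 72), dull display → palatable (pays 50).
Toxic: bright display gives 72 − 2 = 70; dull display gives 50 − 2 = 48. No deviation. ✓
Palatable: dull display gives 50 − 6 = 44; bright display gives 72 − 21 = 51. Would deviate. ✗

No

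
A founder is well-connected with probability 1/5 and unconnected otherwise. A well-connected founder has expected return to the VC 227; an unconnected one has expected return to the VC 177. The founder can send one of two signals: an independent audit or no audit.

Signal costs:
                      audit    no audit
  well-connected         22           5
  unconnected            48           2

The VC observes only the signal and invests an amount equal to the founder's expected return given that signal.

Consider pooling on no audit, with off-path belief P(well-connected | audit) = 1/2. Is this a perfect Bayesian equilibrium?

Yes

On the equilibrium path (no audit) the VC holds the prior 1/5 and pays 1/5·227 + 4/5·177 = 187. Off-path (audit) belief 1/2 gives 1/2·227 + 1/2·177 = 202.
Well-connected: no audit gives 187 − 5 = 182; audit gives 202 − 22 = 180. Stays. ✓
Unconnected: no audit gives 187 − 2 = 185; audit gives 202 − 48 = 154. Stays. ✓
Beliefs are Bayes-consistent on-path and both types best-respond.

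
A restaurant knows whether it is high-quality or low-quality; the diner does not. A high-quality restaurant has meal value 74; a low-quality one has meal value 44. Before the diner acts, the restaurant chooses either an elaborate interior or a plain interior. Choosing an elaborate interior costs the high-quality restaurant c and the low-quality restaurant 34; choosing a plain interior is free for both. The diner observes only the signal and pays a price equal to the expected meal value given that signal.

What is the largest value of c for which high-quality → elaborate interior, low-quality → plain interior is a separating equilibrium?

Under separation: elaborate interior → high-quality (pays 74); plain interior → low-quality (pays 44).
Low-quality: 44 − 0 = 44 ≥ 74 − 34 = 40. Holds regardless of c. ✓
High-quality: 74 − c ≥ 44 − 0, so c ≤ 74 − 44 = 30.

30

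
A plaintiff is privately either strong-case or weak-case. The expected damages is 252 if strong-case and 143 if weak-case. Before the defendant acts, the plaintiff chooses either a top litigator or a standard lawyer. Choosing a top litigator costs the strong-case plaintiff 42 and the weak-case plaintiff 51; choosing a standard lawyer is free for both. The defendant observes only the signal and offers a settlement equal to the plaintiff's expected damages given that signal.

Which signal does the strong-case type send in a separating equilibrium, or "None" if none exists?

Try strong-case → top litigator, weak-case → standard lawyer:
  If types separate, top litigator earns payment 252 and standard lawyer earns 143.
  Strong-case: top litigator gives 252 − 42 = 210; standard lawyer gives 143 − 0 = 143. No deviation. ✓
  Weak-case: standard lawyer gives 143 − 0 = 143; top litigator gives 252 − 51 = 201. Would deviate. ✗
Try strong-case → standard lawyer, weak-case → top litigator:
  If types separate, standard lawyer earns payment 252 and top litigator earns 143.
  Strong-case: standard lawyer gives 252 − 0 = 252; top litigator gives 143 − 42 = 101. No deviation. ✓
  Weak-case: top litigator gives 143 − 51 = 92; standard lawyer gives 252 − 0 = 252. Would deviate. ✗
Neither assignment is incentive-compatible.

None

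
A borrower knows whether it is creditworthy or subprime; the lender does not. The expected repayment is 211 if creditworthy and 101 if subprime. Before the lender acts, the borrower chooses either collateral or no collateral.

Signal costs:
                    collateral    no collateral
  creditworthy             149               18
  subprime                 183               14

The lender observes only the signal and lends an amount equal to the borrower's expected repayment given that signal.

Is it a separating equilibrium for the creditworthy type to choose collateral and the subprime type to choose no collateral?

No

Under separation the lender infers type exactly: collateral → creditworthy (pays 211), no collateral → subprime (pays 101).
Creditworthy: collateral gives 211 − 149 = 62; no collateral gives 101 − 18 = 83. Would deviate. ✗
Subprime: no collateral gives 101 − 14 = 87; collateral gives 211 − 183 = 28. No deviation. ✓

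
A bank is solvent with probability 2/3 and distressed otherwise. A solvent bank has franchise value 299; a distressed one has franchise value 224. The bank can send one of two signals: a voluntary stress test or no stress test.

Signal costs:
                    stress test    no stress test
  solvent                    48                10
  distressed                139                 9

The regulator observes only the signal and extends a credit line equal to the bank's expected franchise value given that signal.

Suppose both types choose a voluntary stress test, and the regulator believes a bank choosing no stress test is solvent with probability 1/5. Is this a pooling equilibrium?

No

On the equilibrium path (stress test) the regulator holds the prior 2/3 and pays 2/3·299 + 1/3·224 = 274. Off-path (no stress test) belief 1/5 gives 1/5·299 + 4/5·224 = 239.
Solvent: stress test gives 274 − 48 = 226; no stress test gives 239 − 10 = 229. Deviates. ✗
Distressed: stress test gives 274 − 139 = 135; no stress test gives 239 − 9 = 230. Deviates. ✗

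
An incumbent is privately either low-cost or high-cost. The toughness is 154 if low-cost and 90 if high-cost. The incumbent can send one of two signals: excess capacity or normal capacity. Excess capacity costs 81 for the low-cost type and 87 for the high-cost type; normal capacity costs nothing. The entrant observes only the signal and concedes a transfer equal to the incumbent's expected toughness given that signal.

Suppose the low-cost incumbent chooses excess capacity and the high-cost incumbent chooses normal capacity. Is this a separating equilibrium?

No

If types separate, excess capacity earns payment 154 and normal capacity earns 90.
Low-cost: excess capacity gives 154 − 81 = 73; normal capacity gives 90 − 0 = 90. Would deviate. ✗
High-cost: normal capacity gives 90 − 0 = 90; excess capacity gives 154 − 87 = 67. No deviation. ✓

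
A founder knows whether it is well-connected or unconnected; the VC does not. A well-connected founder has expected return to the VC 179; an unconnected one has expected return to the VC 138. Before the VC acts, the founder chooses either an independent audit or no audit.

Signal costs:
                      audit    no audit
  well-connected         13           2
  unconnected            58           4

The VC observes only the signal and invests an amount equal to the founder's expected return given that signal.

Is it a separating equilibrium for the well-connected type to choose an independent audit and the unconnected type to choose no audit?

Yes

Under separation the VC infers type exactly: audit → well-connected (pays 179), no audit → unconnected (pays 138).
Well-connected: audit gives 179 − 13 = 166; no audit gives 138 − 2 = 136. No deviation. ✓
Unconnected: no audit gives 138 − 4 = 134; audit gives 179 − 58 = 121. No deviation. ✓
Both incentive constraints hold.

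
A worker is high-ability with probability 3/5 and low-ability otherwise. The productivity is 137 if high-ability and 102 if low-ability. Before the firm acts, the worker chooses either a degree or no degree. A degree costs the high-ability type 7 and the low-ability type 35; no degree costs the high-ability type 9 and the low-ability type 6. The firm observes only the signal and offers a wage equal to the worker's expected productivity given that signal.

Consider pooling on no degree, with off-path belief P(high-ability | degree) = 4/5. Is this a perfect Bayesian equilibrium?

No

On the equilibrium path (no degree) the firm holds the prior 3/5 and pays 3/5·137 + 2/5·102 = 123. Off-path (degree) belief 4/5 gives 4/5·137 + 1/5·102 = 130.
High-ability: no degree gives 123 − 9 = 114; degree gives 130 − 7 = 123. Deviates. ✗
Low-ability: no degree gives 123 − 6 = 117; degree gives 130 − 35 = 95. Stays. ✓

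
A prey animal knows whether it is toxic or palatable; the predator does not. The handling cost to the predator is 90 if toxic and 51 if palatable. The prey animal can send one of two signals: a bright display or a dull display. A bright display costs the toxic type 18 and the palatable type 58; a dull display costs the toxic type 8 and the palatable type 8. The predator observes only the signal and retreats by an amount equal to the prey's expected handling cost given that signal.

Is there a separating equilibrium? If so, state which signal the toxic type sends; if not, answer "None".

bright display

Try toxic → bright display, palatable → dull display:
  Under separation the predator infers type exactly: bright display → toxic (pays 90), dull display → palatable (pays 51).
  Toxic: bright display gives 90 − 18 = 72; dull display gives 51 − 8 = 43. No deviation. ✓
  Palatable: dull display gives 51 − 8 = 43; bright display gives 90 − 58 = 32. No deviation. ✓
Both hold — the toxic type sends bright display.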